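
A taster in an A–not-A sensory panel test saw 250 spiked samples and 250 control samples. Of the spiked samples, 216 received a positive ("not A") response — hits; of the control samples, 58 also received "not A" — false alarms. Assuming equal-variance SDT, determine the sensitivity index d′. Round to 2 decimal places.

d′ = 1.83

H = 216/250 = 0.8640
FA = 58/250 = 0.2320
z(H) = 1.098
z(FA) = -0.732
d' = z(H) − z(FA) = 1.098 − (-0.732) = 1.830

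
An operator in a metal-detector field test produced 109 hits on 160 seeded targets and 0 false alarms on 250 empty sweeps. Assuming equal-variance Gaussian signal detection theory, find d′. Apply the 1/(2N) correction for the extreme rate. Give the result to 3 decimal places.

The false-alarm rate is 0/250 = 0, so apply the 1/(2N) correction: FA → 1/(2·250) = 0.00200.
z(H) = z(0.68125) = 0.4712
z(FA) = z(0.00200) = -2.8782
d' = 0.4712 − (-2.8782) = 3.3494

d′ = 3.349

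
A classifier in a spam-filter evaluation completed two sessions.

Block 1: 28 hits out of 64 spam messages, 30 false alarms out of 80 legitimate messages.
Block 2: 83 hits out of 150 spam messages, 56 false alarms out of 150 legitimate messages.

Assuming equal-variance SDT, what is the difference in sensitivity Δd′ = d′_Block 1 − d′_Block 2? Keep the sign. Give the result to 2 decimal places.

Block 1: z(0.4375) = -0.157, z(0.3750) = -0.319, d' = 0.162
Block 2: z(0.5533) = 0.134, z(0.3733) = -0.323, d' = 0.457
Δd' = d'_Block 1 − d'_Block 2 = 0.162 − 0.457 = -0.295
Block 2 has the higher sensitivity.

Δd′ = -0.30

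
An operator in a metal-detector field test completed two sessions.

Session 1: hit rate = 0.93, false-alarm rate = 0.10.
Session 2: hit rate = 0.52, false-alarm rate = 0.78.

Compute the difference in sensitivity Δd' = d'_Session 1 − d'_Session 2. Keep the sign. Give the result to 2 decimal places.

Δd' = 3.48

Session 1: z(0.93) = 1.476, z(0.10) = -1.282, d' = 2.758
Session 2: z(0.52) = 0.050, z(0.78) = 0.772, d' = -0.722
Δd' = d'_Session 1 − d'_Session 2 = 2.758 − (-0.722) = 3.480
Session 1 has the higher sensitivity.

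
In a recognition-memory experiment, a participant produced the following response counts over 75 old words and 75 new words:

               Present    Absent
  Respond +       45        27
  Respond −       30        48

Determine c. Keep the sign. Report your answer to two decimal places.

c = 0.05

H = 45/75 = 0.6000
FA = 27/75 = 0.3600
Φ⁻¹(H) = Φ⁻¹(0.6000) = 0.2533
Φ⁻¹(FA) = Φ⁻¹(0.3600) = -0.3585
c = −½·[z(H) + z(FA)] = −0.5 × (0.2533 + (-0.3585)) = 0.0526
c > 0: the participant has a conservative response bias.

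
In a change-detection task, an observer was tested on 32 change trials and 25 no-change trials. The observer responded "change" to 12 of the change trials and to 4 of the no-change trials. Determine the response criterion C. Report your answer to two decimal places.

H = 12/32 = 0.3750
FA = 4/25 = 0.1600
Φ⁻¹(0.3750) = -0.3186, Φ⁻¹(0.1600) = -0.9945
c = −½·[z(H) + z(FA)] = −0.5 × (-0.3186 + (-0.9945)) = 0.65655
c > 0: the observer has a conservative response bias.

C = 0.66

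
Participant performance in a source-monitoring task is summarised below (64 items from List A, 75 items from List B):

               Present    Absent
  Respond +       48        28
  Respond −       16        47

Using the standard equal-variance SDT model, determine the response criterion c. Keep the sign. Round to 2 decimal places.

c = -0.18

H = 48/64 = 0.7500
FA = 28/75 = 0.3733
z(0.7500) = 0.6745, z(0.3733) = -0.3231
c = −½·[z(H) + z(FA)] = −0.5 × (0.6745 + (-0.3231)) = -0.1757
c < 0: the participant has a liberal response bias.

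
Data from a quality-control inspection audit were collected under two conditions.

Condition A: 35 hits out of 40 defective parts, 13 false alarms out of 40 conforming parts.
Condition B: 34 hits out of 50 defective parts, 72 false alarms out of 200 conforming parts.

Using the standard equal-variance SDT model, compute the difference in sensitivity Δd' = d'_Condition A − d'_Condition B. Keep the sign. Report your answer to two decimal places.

Condition A: z(0.8750) = 1.150, z(0.3250) = -0.454, d' = 1.604
Condition B: z(0.6800) = 0.468, z(0.3600) = -0.358, d' = 0.826
Δd' = d'_Condition A − d'_Condition B = 1.604 − 0.826 = 0.778
Condition A has the higher sensitivity.

Δd' = 0.78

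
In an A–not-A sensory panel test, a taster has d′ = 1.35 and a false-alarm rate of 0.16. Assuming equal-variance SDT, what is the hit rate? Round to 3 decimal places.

hit rate = 0.639

z(false-alarm rate) = z(0.16) = -0.9945
z(H) = z(FA) + d' = -0.9945 + 1.35 = 0.3555
hit rate = Φ(0.3555) = 0.6389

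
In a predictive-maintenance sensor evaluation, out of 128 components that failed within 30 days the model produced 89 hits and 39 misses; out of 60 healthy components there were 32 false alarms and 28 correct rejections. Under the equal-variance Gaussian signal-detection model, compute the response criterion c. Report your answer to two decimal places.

c = -0.30

H = 89/128 = 0.6953
FA = 32/60 = 0.5333
z(H) = z(0.6953) = 0.511
z(FA) = z(0.5333) = 0.084
c = −½·[z(H) + z(FA)] = −0.5 × (0.511 + 0.084) = -0.2975
c < 0: the model has a liberal response bias.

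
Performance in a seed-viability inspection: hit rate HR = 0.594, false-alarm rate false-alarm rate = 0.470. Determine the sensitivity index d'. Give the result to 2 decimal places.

z(H) = z(0.594) = 0.238
z(FA) = z(0.470) = -0.075
d' = z(H) − z(FA) = 0.238 − (-0.075) = 0.313

d' = 0.31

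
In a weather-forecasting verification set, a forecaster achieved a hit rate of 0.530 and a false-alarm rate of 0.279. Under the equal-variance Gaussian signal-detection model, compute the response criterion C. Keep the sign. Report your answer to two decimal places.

z(H) = 0.0753
z(FA) = -0.5858
c = −½·[z(H) + z(FA)] = −0.5 × (0.0753 + (-0.5858)) = 0.25525

C = 0.26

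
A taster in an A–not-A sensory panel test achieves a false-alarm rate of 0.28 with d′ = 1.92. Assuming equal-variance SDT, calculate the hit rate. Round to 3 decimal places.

z(false-alarm rate) = z(0.28) = -0.5828
z(H) = z(FA) + d' = -0.5828 + 1.92 = 1.3372
hit rate = Φ(1.3372) = 0.9094

hit rate = 0.909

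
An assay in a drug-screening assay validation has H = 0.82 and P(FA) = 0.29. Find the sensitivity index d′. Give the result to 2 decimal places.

Φ⁻¹(0.82) = 0.9154, Φ⁻¹(0.29) = -0.5534
d' = z(H) − z(FA) = 0.9154 − (-0.5534) = 1.4688

d′ = 1.47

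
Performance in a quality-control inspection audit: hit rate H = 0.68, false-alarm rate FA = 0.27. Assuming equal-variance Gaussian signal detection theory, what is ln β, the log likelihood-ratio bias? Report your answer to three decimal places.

Φ⁻¹(0.68) = 0.4677, Φ⁻¹(0.27) = -0.6128
ln β = −½·[z(H)² − z(FA)²] = −0.5 × (0.2187 − 0.3755) = 0.0784

ln β = 0.078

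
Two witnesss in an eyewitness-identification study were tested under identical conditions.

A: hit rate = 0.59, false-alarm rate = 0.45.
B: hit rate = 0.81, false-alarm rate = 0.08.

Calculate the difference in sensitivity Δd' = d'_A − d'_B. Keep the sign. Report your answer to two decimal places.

Δd' = -1.93

A: z(0.59) = 0.228, z(0.45) = -0.126, d' = 0.354
B: z(0.81) = 0.878, z(0.08) = -1.405, d' = 2.283
Δd' = d'_A − d'_B = 0.354 − 2.283 = -1.929
B has the higher sensitivity.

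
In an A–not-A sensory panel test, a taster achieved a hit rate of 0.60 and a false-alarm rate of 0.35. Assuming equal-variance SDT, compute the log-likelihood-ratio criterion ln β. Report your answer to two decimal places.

ln β = 0.04

z(0.60) = 0.253, z(0.35) = -0.385
ln β = −½·[z(H)² − z(FA)²] = −0.5 × (0.064 − 0.148) = 0.042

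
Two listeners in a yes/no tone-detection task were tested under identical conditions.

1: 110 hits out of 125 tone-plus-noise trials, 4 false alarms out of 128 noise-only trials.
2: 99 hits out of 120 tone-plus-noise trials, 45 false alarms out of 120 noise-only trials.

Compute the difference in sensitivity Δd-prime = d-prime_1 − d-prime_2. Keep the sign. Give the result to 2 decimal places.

Δd-prime = 1.78

1: z(0.8800) = 1.175, z(0.0312) = -1.863, d' = 3.038
2: z(0.8250) = 0.935, z(0.3750) = -0.319, d' = 1.254
Δd' = d'_1 − d'_2 = 3.038 − 1.254 = 1.784
1 has the higher sensitivity.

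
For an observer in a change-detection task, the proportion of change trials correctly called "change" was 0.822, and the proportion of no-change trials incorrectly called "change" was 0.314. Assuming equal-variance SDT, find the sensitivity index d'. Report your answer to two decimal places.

d' = 1.41

z(H) = 0.923
z(FA) = -0.485
d' = z(H) − z(FA) = 0.923 − (-0.485) = 1.408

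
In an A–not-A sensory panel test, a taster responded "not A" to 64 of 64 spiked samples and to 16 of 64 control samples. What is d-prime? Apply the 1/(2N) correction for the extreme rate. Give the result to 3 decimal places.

The hit rate is 64/64 = 1, so apply the 1/(2N) correction: H → 1 − 1/(2·64) = 0.99219.
z(H) = z(0.99219) = 2.4177
z(FA) = z(0.25000) = -0.6745
d' = 2.4177 − (-0.6745) = 3.0922

d-prime = 3.092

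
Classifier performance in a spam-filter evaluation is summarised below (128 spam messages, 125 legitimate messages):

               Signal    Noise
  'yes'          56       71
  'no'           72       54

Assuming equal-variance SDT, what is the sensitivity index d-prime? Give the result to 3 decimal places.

d-prime = -0.329

H = 56/128 = 0.4375
FA = 71/125 = 0.5680
z(0.4375) = -0.1573, z(0.5680) = 0.1713
d' = z(H) − z(FA) = -0.1573 − 0.1713 = -0.3286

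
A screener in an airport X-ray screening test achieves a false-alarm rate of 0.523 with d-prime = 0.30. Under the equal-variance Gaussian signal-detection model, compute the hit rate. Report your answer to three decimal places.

z(false-alarm rate) = z(0.523) = 0.0577
z(H) = z(FA) + d' = 0.0577 + 0.30 = 0.3577
hit rate = Φ(0.3577) = 0.6397

hit rate = 0.640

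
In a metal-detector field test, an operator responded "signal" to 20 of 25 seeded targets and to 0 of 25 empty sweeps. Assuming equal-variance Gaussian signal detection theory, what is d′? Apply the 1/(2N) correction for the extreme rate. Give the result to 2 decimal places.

d′ = 2.90

The false-alarm rate is 0/25 = 0, so apply the 1/(2N) correction: FA → 1/(2·25) = 0.02000.
z(H) = z(0.80000) = 0.842
z(FA) = z(0.02000) = -2.054
d' = 0.842 − (-2.054) = 2.896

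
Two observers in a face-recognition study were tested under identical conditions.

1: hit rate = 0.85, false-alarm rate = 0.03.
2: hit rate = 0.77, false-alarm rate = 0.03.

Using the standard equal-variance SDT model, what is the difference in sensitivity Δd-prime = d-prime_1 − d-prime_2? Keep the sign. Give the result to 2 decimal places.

1: z(0.85) = 1.036, z(0.03) = -1.881, d' = 2.917
2: z(0.77) = 0.739, z(0.03) = -1.881, d' = 2.620
Δd' = d'_1 − d'_2 = 2.917 − 2.620 = 0.297
1 has the higher sensitivity.

Δd-prime = 0.30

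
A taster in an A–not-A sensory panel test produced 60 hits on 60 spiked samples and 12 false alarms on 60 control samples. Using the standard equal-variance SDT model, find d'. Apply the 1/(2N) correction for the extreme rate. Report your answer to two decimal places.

The hit rate is 60/60 = 1, so apply the 1/(2N) correction: H → 1 − 1/(2·60) = 0.99167.
z(H) = z(0.99167) = 2.394
z(FA) = z(0.20000) = -0.842
d' = 2.394 − (-0.842) = 3.236

d' = 3.24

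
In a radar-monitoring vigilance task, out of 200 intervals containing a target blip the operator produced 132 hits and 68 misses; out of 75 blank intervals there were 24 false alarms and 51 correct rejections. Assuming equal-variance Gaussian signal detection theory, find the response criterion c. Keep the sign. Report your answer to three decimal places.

c = 0.028

H = 132/200 = 0.6600
FA = 24/75 = 0.3200
z(H) = z(0.6600) = 0.4125
z(FA) = z(0.3200) = -0.4677
c = −½·[z(H) + z(FA)] = −0.5 × (0.4125 + (-0.4677)) = 0.0276
c > 0: the operator has a conservative response bias.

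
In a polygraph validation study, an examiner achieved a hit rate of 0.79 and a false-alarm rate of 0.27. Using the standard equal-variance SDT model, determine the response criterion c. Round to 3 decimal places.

z(0.79) = 0.8064, z(0.27) = -0.6128
c = −½·[z(H) + z(FA)] = −0.5 × (0.8064 + (-0.6128)) = -0.0968

c = -0.097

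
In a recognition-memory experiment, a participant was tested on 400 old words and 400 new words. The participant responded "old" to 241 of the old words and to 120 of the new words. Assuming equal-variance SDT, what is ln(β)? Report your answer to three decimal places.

H = 241/400 = 0.6025
FA = 120/400 = 0.3000
z(0.6025) = 0.2598, z(0.3000) = -0.5244
ln β = −½·[z(H)² − z(FA)²] = −0.5 × (0.0675 − 0.2750) = 0.10375

ln β = 0.104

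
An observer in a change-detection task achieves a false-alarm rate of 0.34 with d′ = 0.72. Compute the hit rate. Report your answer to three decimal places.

z(false-alarm rate) = z(0.34) = -0.4125
z(H) = z(FA) + d' = -0.4125 + 0.72 = 0.3075
hit rate = Φ(0.3075) = 0.6208

hit rate = 0.621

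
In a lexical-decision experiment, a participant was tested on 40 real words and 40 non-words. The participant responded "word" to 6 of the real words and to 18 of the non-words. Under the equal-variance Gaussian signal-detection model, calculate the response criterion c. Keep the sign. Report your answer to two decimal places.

H = 6/40 = 0.1500
FA = 18/40 = 0.4500
z(0.1500) = -1.036, z(0.4500) = -0.126
c = −½·[z(H) + z(FA)] = −0.5 × (-1.036 + (-0.126)) = 0.581

c = 0.58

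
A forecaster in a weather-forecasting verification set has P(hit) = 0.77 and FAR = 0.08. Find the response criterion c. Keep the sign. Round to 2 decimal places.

Φ⁻¹(H) = 0.739
Φ⁻¹(FA) = -1.405
c = −½·[z(H) + z(FA)] = −0.5 × (0.739 + (-1.405)) = 0.333

c = 0.33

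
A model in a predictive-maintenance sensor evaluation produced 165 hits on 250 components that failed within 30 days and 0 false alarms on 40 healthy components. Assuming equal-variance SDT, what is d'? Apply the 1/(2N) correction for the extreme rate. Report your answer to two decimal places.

d' = 2.65

The false-alarm rate is 0/40 = 0, so apply the 1/(2N) correction: FA → 1/(2·40) = 0.01250.
z(H) = z(0.66000) = 0.412
z(FA) = z(0.01250) = -2.241
d' = 0.412 − (-2.241) = 2.653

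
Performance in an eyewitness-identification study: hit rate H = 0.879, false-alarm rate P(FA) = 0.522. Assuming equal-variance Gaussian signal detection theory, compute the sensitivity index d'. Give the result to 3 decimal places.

z(H) = z(0.879) = 1.1700
z(FA) = z(0.522) = 0.0552
d' = z(H) − z(FA) = 1.1700 − 0.0552 = 1.1148

d' = 1.115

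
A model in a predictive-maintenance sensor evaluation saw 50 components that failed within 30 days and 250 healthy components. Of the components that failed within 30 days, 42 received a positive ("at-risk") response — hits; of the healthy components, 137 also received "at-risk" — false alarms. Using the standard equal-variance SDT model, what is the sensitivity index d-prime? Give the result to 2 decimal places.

d-prime = 0.87

H = 42/50 = 0.8400
FA = 137/250 = 0.5480
z(0.8400) = 0.994, z(0.5480) = 0.121
d' = z(H) − z(FA) = 0.994 − 0.121 = 0.873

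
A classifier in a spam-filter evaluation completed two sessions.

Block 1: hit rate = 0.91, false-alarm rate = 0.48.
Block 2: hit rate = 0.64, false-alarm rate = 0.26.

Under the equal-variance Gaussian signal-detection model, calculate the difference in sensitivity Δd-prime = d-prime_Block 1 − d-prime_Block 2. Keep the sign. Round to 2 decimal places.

Block 1: z(0.91) = 1.341, z(0.48) = -0.050, d' = 1.391
Block 2: z(0.64) = 0.358, z(0.26) = -0.643, d' = 1.001
Δd' = d'_Block 1 − d'_Block 2 = 1.391 − 1.001 = 0.390
Block 1 has the higher sensitivity.

Δd-prime = 0.39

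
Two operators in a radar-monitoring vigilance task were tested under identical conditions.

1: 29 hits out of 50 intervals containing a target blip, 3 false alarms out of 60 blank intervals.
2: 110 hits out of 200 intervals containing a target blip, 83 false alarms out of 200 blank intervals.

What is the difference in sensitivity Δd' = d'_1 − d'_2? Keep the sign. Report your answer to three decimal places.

Δd' = 1.506

1: z(0.5800) = 0.2019, z(0.0500) = -1.6449, d' = 1.8468
2: z(0.5500) = 0.1257, z(0.4150) = -0.2147, d' = 0.3404
Δd' = d'_1 − d'_2 = 1.8468 − 0.3404 = 1.5064
1 has the higher sensitivity.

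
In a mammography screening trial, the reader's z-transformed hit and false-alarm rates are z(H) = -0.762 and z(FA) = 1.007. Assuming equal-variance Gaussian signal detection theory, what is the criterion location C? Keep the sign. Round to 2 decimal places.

C = -0.12

c = −½·[z(H) + z(FA)] = −½·(-0.762 + 1.007) = -0.1225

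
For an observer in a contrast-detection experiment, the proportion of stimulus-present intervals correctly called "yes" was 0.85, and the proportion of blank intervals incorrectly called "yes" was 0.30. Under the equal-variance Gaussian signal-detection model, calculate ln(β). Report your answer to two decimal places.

ln β = -0.40

Φ⁻¹(H) = 1.036
Φ⁻¹(FA) = -0.524
ln β = −½·[z(H)² − z(FA)²] = −0.5 × (1.073 − 0.275) = -0.399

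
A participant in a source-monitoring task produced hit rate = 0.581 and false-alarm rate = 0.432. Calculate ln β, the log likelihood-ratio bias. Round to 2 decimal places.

Φ⁻¹(H) = 0.204
Φ⁻¹(FA) = -0.171
ln β = −½·[z(H)² − z(FA)²] = −0.5 × (0.042 − 0.029) = -0.0065

ln β = -0.01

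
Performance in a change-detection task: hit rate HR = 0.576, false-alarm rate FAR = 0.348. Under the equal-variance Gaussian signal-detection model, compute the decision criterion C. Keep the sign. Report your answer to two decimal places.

C = 0.10

z(H) = z(0.576) = 0.192
z(FA) = z(0.348) = -0.391
c = −½·[z(H) + z(FA)] = −0.5 × (0.192 + (-0.391)) = 0.0995
c > 0: the observer has a conservative response bias.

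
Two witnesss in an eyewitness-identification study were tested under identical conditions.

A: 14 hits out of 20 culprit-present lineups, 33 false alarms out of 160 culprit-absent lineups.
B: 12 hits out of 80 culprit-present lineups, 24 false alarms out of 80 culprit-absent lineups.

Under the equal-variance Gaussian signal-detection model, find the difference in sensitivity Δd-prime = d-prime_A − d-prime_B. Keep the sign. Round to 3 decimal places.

A: z(0.7000) = 0.5244, z(0.2062) = -0.8197, d' = 1.3441
B: z(0.1500) = -1.0364, z(0.3000) = -0.5244, d' = -0.5120
Δd' = d'_A − d'_B = 1.3441 − (-0.5120) = 1.8561
A has the higher sensitivity.

Δd-prime = 1.856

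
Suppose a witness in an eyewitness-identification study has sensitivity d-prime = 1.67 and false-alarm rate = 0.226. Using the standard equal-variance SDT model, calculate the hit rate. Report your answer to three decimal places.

hit rate = 0.821

z(false-alarm rate) = z(0.226) = -0.7521
z(H) = z(FA) + d' = -0.7521 + 1.67 = 0.9179
hit rate = Φ(0.9179) = 0.8207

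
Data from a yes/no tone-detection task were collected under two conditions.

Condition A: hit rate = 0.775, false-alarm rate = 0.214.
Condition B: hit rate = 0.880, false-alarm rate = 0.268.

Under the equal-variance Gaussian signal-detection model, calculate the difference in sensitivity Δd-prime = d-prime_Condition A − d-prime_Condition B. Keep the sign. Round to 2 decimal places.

Condition A: z(0.775) = 0.755, z(0.214) = -0.793, d' = 1.548
Condition B: z(0.880) = 1.175, z(0.268) = -0.619, d' = 1.794
Δd' = d'_Condition A − d'_Condition B = 1.548 − 1.794 = -0.246
Condition B has the higher sensitivity.

Δd-prime = -0.25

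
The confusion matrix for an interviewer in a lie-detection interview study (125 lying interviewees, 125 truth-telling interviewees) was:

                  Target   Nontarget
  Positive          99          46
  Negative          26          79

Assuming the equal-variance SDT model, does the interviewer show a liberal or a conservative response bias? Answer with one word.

z(H) = 0.813, z(FA) = -0.337
c = −½·(z(H) + z(FA)) = -0.238
c < 0 → liberal criterion (biased toward responding “yes”).

liberal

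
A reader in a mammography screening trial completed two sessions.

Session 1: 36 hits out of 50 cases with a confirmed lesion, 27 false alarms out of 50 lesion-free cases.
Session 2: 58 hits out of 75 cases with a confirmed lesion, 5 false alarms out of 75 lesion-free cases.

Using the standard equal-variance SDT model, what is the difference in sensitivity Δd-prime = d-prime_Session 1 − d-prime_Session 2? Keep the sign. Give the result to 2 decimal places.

Session 1: z(0.7200) = 0.583, z(0.5400) = 0.100, d' = 0.483
Session 2: z(0.7733) = 0.750, z(0.0667) = -1.501, d' = 2.251
Δd' = d'_Session 1 − d'_Session 2 = 0.483 − 2.251 = -1.768
Session 2 has the higher sensitivity.

Δd-prime = -1.77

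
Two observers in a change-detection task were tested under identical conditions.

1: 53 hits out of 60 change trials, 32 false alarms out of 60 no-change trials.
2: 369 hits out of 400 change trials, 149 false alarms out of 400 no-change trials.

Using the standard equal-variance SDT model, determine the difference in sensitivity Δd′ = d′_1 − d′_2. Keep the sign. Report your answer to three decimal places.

1: z(0.8833) = 1.1916, z(0.5333) = 0.0836, d' = 1.1080
2: z(0.9225) = 1.4221, z(0.3725) = -0.3252, d' = 1.7473
Δd' = d'_1 − d'_2 = 1.1080 − 1.7473 = -0.6393
2 has the higher sensitivity.

Δd′ = -0.639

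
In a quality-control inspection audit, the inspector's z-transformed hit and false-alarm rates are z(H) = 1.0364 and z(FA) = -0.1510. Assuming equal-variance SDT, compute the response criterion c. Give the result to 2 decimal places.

c = −½·[z(H) + z(FA)] = −½·(1.0364 + (-0.1510)) = -0.4427

c = -0.44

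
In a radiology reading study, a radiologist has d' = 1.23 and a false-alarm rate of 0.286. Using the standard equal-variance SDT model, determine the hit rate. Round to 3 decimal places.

hit rate = 0.747

z(false-alarm rate) = z(0.286) = -0.5651
z(H) = z(FA) + d' = -0.5651 + 1.23 = 0.6649
hit rate = Φ(0.6649) = 0.7469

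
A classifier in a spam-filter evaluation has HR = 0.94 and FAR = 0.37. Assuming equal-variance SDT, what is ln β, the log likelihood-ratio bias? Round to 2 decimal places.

ln β = -1.15

z(H) = z(0.94) = 1.555
z(FA) = z(0.37) = -0.332
ln β = −½·[z(H)² − z(FA)²] = −0.5 × (2.418 − 0.110) = -1.154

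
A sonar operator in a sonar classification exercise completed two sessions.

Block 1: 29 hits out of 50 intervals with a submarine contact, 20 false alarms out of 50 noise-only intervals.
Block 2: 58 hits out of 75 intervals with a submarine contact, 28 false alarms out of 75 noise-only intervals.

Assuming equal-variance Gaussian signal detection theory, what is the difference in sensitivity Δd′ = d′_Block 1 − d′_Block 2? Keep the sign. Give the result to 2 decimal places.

Δd′ = -0.62

Block 1: z(0.5800) = 0.202, z(0.4000) = -0.253, d' = 0.455
Block 2: z(0.7733) = 0.750, z(0.3733) = -0.323, d' = 1.073
Δd' = d'_Block 1 − d'_Block 2 = 0.455 − 1.073 = -0.618
Block 2 has the higher sensitivity.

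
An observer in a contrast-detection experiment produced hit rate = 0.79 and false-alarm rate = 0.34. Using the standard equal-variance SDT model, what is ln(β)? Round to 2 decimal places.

z(H) = z(0.79) = 0.806
z(FA) = z(0.34) = -0.412
ln β = −½·[z(H)² − z(FA)²] = −0.5 × (0.650 − 0.170) = -0.240

ln β = -0.24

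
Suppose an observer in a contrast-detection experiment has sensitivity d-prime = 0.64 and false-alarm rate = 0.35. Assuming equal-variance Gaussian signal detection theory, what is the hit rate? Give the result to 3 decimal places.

z(false-alarm rate) = z(0.35) = -0.3853
z(H) = z(FA) + d' = -0.3853 + 0.64 = 0.2547
hit rate = Φ(0.2547) = 0.6005

hit rate = 0.601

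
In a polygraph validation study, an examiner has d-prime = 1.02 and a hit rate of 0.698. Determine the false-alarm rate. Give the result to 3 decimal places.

false-alarm rate = 0.308

z(hit rate) = z(0.698) = 0.5187
z(FA) = z(H) − d' = 0.5187 − 1.02 = -0.5013
false-alarm rate = Φ(-0.5013) = 0.3081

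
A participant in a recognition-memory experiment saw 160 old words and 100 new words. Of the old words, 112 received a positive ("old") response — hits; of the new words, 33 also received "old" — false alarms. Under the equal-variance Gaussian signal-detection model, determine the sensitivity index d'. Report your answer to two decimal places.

H = 112/160 = 0.7000
FA = 33/100 = 0.3300
Φ⁻¹(0.7000) = 0.524, Φ⁻¹(0.3300) = -0.440
d' = z(H) − z(FA) = 0.524 − (-0.440) = 0.964

d' = 0.96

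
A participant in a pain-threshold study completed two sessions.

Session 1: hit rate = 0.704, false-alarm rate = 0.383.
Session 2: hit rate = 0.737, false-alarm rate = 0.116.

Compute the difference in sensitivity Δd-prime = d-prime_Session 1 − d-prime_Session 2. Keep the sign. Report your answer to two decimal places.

Session 1: z(0.704) = 0.536, z(0.383) = -0.298, d' = 0.834
Session 2: z(0.737) = 0.634, z(0.116) = -1.195, d' = 1.829
Δd' = d'_Session 1 − d'_Session 2 = 0.834 − 1.829 = -0.995
Session 2 has the higher sensitivity.

Δd-prime = -1.00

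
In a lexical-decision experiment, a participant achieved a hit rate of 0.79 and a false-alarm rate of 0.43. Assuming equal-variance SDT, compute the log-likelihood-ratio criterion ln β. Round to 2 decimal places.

ln β = -0.31

Φ⁻¹(H) = Φ⁻¹(0.79) = 0.806
Φ⁻¹(FA) = Φ⁻¹(0.43) = -0.176
ln β = −½·[z(H)² − z(FA)²] = −0.5 × (0.650 − 0.031) = -0.3095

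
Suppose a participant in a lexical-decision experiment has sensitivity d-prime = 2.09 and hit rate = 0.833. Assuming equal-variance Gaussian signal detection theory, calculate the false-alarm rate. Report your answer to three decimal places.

false-alarm rate = 0.131

z(hit rate) = z(0.833) = 0.9661
z(FA) = z(H) − d' = 0.9661 − 2.09 = -1.1239
false-alarm rate = Φ(-1.1239) = 0.1305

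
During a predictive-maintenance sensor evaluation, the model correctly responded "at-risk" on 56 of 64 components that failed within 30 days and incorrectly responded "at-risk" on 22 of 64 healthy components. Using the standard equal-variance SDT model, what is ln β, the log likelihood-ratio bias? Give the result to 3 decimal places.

ln β = -0.581

H = 56/64 = 0.8750
FA = 22/64 = 0.3438
z(H) = z(0.8750) = 1.1503
z(FA) = z(0.3438) = -0.4021
ln β = −½·[z(H)² − z(FA)²] = −0.5 × (1.3232 − 0.1617) = -0.58075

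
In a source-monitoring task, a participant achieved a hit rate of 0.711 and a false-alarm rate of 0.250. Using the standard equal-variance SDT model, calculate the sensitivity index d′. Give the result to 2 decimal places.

d′ = 1.23

z(H) = z(0.711) = 0.556
z(FA) = z(0.250) = -0.674
d' = z(H) − z(FA) = 0.556 − (-0.674) = 1.230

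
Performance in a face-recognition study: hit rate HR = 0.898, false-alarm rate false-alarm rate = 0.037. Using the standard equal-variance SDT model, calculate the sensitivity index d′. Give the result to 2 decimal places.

d′ = 3.06

Φ⁻¹(H) = 1.2702
Φ⁻¹(FA) = -1.7866
d' = z(H) − z(FA) = 1.2702 − (-1.7866) = 3.0568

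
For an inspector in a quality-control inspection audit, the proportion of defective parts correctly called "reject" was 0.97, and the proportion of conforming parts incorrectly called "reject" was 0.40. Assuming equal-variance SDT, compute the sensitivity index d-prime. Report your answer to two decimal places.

z(H) = z(0.97) = 1.8808
z(FA) = z(0.40) = -0.2533
d' = z(H) − z(FA) = 1.8808 − (-0.2533) = 2.1341

d-prime = 2.13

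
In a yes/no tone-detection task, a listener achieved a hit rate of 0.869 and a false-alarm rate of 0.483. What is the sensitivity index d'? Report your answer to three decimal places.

d' = 1.164

z(H) = z(0.869) = 1.1217
z(FA) = z(0.483) = -0.0426
d' = z(H) − z(FA) = 1.1217 − (-0.0426) = 1.1643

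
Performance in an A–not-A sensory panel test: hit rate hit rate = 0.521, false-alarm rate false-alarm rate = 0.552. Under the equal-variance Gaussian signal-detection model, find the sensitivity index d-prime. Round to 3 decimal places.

d-prime = -0.078

z(H) = 0.0527
z(FA) = 0.1307
d' = z(H) − z(FA) = 0.0527 − 0.1307 = -0.0780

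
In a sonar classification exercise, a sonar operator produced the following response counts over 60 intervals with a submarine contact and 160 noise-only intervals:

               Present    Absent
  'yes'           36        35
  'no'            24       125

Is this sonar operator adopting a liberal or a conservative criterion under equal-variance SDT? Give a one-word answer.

conservative

z(H) = 0.253, z(FA) = -0.776
c = −½·(z(H) + z(FA)) = 0.2615
c > 0 → conservative criterion (biased toward responding “no”).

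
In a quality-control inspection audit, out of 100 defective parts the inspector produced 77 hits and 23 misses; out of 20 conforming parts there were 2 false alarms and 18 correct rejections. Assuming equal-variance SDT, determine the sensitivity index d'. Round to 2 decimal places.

d' = 2.02

H = 77/100 = 0.7700
FA = 2/20 = 0.1000
z(H) = 0.739
z(FA) = -1.282
d' = z(H) − z(FA) = 0.739 − (-1.282) = 2.021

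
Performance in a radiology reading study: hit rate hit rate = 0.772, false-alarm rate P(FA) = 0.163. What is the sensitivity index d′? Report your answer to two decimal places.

z(0.772) = 0.745, z(0.163) = -0.982
d' = z(H) − z(FA) = 0.745 − (-0.982) = 1.727

d′ = 1.73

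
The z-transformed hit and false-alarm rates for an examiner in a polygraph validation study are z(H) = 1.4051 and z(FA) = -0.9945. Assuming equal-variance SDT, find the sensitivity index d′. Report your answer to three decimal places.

d' = z(H) − z(FA) = 1.4051 − (-0.9945) = 2.3996

d′ = 2.400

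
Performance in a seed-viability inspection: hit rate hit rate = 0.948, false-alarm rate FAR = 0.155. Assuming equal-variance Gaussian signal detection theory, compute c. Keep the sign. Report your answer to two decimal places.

c = -0.31

Φ⁻¹(H) = 1.6258
Φ⁻¹(FA) = -1.0152
c = −½·[z(H) + z(FA)] = −0.5 × (1.6258 + (-1.0152)) = -0.3053
c < 0: the technician has a liberal response bias.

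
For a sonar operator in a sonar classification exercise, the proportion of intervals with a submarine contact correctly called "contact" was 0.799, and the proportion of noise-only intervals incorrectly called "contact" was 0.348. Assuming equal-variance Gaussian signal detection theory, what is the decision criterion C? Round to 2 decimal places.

z(H) = z(0.799) = 0.838
z(FA) = z(0.348) = -0.391
c = −½·[z(H) + z(FA)] = −0.5 × (0.838 + (-0.391)) = -0.2235
c < 0: the sonar operator has a liberal response bias.

C = -0.22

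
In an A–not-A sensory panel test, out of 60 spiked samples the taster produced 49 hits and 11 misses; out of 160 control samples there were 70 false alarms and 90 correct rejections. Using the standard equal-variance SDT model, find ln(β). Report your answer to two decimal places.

H = 49/60 = 0.8167
FA = 70/160 = 0.4375
z(H) = z(0.8167) = 0.903
z(FA) = z(0.4375) = -0.157
ln β = −½·[z(H)² − z(FA)²] = −0.5 × (0.815 − 0.025) = -0.395

ln β = -0.40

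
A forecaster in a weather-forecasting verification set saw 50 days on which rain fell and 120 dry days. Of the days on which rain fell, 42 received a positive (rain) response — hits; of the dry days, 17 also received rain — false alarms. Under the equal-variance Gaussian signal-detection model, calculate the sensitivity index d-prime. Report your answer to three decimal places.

H = 42/50 = 0.8400
FA = 17/120 = 0.1417
Φ⁻¹(0.8400) = 0.9945, Φ⁻¹(0.1417) = -1.0727
d' = z(H) − z(FA) = 0.9945 − (-1.0727) = 2.0672

d-prime = 2.067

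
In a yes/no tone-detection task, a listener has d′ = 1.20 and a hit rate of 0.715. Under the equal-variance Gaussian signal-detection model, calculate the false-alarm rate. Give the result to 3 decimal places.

z(hit rate) = z(0.715) = 0.5681
z(FA) = z(H) − d' = 0.5681 − 1.20 = -0.6319
false-alarm rate = Φ(-0.6319) = 0.2637

false-alarm rate = 0.264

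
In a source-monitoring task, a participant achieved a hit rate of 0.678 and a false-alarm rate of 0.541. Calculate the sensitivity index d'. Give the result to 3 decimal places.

d' = 0.359

z(H) = z(0.678) = 0.4621
z(FA) = z(0.541) = 0.1030
d' = z(H) − z(FA) = 0.4621 − 0.1030 = 0.3591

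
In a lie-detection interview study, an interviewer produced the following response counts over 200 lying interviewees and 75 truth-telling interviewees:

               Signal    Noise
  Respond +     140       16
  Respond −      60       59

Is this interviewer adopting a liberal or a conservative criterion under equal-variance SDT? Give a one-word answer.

z(H) = 0.524, z(FA) = -0.795
c = −½·(z(H) + z(FA)) = 0.1355
c > 0 → conservative criterion (biased toward responding “no”).

conservative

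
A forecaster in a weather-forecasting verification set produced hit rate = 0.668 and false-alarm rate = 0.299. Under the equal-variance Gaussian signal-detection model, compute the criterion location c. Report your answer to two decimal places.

c = 0.05

z(H) = z(0.668) = 0.4344
z(FA) = z(0.299) = -0.5273
c = −½·[z(H) + z(FA)] = −0.5 × (0.4344 + (-0.5273)) = 0.04645
c > 0: the forecaster has a conservative response bias.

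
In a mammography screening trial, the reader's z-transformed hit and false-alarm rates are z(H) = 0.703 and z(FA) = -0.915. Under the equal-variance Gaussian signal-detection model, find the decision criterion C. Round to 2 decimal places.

c = −½·[z(H) + z(FA)] = −½·(0.703 + (-0.915)) = 0.106

C = 0.11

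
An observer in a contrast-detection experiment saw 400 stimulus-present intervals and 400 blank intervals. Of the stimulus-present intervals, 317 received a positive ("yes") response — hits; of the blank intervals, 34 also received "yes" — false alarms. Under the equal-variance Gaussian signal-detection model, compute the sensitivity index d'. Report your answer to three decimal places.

H = 317/400 = 0.7925
FA = 34/400 = 0.0850
z(H) = 0.8151
z(FA) = -1.3722
d' = z(H) − z(FA) = 0.8151 − (-1.3722) = 2.1873

d' = 2.187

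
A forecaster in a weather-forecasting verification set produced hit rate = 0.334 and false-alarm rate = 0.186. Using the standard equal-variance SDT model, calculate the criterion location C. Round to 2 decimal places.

z(0.334) = -0.4289, z(0.186) = -0.8927
c = −½·[z(H) + z(FA)] = −0.5 × (-0.4289 + (-0.8927)) = 0.6608

C = 0.66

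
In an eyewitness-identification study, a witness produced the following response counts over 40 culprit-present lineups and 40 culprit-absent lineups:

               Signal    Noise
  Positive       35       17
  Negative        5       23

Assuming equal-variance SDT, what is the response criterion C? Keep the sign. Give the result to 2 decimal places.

H = 35/40 = 0.8750
FA = 17/40 = 0.4250
z(H) = z(0.8750) = 1.1503
z(FA) = z(0.4250) = -0.1891
c = −½·[z(H) + z(FA)] = −0.5 × (1.1503 + (-0.1891)) = -0.4806
c < 0: the witness has a liberal response bias.

C = -0.48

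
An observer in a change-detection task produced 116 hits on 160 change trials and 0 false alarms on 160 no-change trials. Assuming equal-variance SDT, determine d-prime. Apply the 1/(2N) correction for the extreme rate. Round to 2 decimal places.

The false-alarm rate is 0/160 = 0, so apply the 1/(2N) correction: FA → 1/(2·160) = 0.00313.
z(H) = z(0.72500) = 0.598
z(FA) = z(0.00313) = -2.734
d' = 0.598 − (-2.734) = 3.332

d-prime = 3.33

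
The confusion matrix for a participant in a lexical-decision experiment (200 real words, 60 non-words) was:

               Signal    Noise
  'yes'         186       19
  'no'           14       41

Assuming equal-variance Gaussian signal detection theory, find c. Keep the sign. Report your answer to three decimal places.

H = 186/200 = 0.9300
FA = 19/60 = 0.3167
z(0.9300) = 1.4758, z(0.3167) = -0.4769
c = −½·[z(H) + z(FA)] = −0.5 × (1.4758 + (-0.4769)) = -0.49945
c < 0: the participant has a liberal response bias.

c = -0.499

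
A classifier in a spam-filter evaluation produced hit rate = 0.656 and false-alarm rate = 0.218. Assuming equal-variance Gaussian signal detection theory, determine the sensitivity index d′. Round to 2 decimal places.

d′ = 1.18

z(H) = z(0.656) = 0.402
z(FA) = z(0.218) = -0.779
d' = z(H) − z(FA) = 0.402 − (-0.779) = 1.181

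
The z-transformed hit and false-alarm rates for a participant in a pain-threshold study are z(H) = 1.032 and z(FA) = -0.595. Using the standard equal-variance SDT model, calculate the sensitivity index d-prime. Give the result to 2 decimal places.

d' = z(H) − z(FA) = 1.032 − (-0.595) = 1.627

d-prime = 1.63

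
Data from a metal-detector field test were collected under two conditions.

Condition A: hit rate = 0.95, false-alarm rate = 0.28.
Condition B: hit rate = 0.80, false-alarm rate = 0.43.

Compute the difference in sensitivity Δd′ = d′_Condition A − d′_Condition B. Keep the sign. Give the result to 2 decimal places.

Condition A: z(0.95) = 1.645, z(0.28) = -0.583, d' = 2.228
Condition B: z(0.80) = 0.842, z(0.43) = -0.176, d' = 1.018
Δd' = d'_Condition A − d'_Condition B = 2.228 − 1.018 = 1.210
Condition A has the higher sensitivity.

Δd′ = 1.21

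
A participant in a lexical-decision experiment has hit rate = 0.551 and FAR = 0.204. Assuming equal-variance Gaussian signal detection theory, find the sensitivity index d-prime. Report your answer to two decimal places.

d-prime = 0.96

z(0.551) = 0.1282, z(0.204) = -0.8274
d' = z(H) − z(FA) = 0.1282 − (-0.8274) = 0.9556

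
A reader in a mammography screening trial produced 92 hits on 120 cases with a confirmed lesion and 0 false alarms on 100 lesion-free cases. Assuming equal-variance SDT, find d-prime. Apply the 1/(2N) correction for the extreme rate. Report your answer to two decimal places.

The false-alarm rate is 0/100 = 0, so apply the 1/(2N) correction: FA → 1/(2·100) = 0.00500.
z(H) = z(0.76667) = 0.728
z(FA) = z(0.00500) = -2.576
d' = 0.728 − (-2.576) = 3.304

d-prime = 3.30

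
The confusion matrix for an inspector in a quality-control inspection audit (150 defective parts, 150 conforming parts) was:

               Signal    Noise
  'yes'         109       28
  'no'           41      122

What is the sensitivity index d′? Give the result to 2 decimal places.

d′ = 1.49

H = 109/150 = 0.7267
FA = 28/150 = 0.1867
z(H) = z(0.7267) = 0.603
z(FA) = z(0.1867) = -0.890
d' = z(H) − z(FA) = 0.603 − (-0.890) = 1.493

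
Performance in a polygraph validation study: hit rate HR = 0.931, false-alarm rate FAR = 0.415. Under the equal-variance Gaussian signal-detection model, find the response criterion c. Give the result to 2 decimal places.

c = -0.63

z(H) = z(0.931) = 1.483
z(FA) = z(0.415) = -0.215
c = −½·[z(H) + z(FA)] = −0.5 × (1.483 + (-0.215)) = -0.634
c < 0: the examiner has a liberal response bias.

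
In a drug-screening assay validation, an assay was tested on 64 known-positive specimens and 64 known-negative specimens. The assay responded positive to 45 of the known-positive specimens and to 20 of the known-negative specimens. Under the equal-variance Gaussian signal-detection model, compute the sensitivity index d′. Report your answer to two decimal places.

H = 45/64 = 0.7031
FA = 20/64 = 0.3125
Φ⁻¹(H) = Φ⁻¹(0.7031) = 0.5333
Φ⁻¹(FA) = Φ⁻¹(0.3125) = -0.4888
d' = z(H) − z(FA) = 0.5333 − (-0.4888) = 1.0221

d′ = 1.02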